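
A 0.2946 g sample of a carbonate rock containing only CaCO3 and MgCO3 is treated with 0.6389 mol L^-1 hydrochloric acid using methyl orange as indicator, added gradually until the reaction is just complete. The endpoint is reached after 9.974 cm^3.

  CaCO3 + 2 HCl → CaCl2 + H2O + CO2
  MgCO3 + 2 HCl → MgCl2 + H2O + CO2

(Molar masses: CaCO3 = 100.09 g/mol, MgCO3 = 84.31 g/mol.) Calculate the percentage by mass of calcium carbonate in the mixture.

n(HCl) = 0.009974 × 0.6389 = 6.372 × 10^-3 mol
Let x = n(CaCO3), y = n(MgCO3).
Titrant: 2x + 2y = 6.372 × 10^-3;  mass: 100.09x + 84.31y = 0.2946
Solving, x = 1.646 × 10^-3 mol, y = 1.540 × 10^-3 mol
mass of CaCO3 = 1.646 × 10^-3 × 100.09 = 0.1647 g
% CaCO3 = 0.1647 / 0.2946 × 100 = 55.92 %

55.92 %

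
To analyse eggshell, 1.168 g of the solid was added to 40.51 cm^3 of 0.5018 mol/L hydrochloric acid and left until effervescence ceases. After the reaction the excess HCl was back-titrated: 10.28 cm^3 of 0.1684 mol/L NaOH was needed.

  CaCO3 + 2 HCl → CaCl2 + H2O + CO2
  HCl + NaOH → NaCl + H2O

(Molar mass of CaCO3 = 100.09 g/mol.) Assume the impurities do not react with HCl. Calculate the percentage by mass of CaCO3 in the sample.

n(HCl) added = 0.04051 × 0.5018 = 0.02033 mol
n(NaOH) used in back-titration = 0.01028 × 0.1684 = 1.731 × 10^-3 mol
n(HCl) left over = 1.731 × 10^-3 mol (1:1 ratio)
n(HCl) consumed by analyte = 0.02033 − 1.731 × 10^-3 = 0.01860 mol
From the 1:2 ratio, n(CaCO3) = 1/2 × 0.01860 = 9.298 × 10^-3 mol
mass of CaCO3 = 9.298 × 10^-3 × 100.09 = 0.9307 g
% CaCO3 = 0.9307 / 1.168 × 100 = 79.68 %

79.68 %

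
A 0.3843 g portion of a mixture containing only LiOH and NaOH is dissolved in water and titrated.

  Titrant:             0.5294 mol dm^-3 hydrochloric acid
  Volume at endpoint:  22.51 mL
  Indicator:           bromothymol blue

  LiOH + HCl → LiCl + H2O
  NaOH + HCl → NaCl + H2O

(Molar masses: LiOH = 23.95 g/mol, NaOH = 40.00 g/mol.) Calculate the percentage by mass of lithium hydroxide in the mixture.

n(HCl) = 0.02251 × 0.5294 = 0.01192 mol
Let x = n(LiOH), y = n(NaOH).
Titrant: 1x + 1y = 0.01192;  mass: 23.95x + 40.00y = 0.3843
Solving, x = 5.755 × 10^-3 mol, y = 6.162 × 10^-3 mol
mass of LiOH = 5.755 × 10^-3 × 23.95 = 0.1378 g
% LiOH = 0.1378 / 0.3843 × 100 = 35.87 %

35.87 %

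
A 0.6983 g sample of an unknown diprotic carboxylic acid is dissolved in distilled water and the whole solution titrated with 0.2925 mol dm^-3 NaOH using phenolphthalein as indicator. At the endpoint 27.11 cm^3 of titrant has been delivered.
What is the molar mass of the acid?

n(NaOH) = 0.02711 L × 0.2925 mol/L = 7.930 × 10^-3 mol
From the 1:2 ratio, n(H2A) = 1/2 × 7.930 × 10^-3 = 3.965 × 10^-3 mol
M = m / n = 0.6983 g / 3.965 × 10^-3 mol = 176.1 g/mol

176.1 g/mol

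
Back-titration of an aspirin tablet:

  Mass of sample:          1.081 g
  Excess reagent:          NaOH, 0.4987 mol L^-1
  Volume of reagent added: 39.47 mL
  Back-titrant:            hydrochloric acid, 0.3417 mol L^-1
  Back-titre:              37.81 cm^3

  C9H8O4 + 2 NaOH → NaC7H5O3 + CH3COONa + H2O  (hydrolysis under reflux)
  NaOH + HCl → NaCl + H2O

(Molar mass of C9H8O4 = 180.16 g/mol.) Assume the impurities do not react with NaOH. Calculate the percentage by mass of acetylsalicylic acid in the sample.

56.36 %

n(NaOH) added = 0.03947 × 0.4987 = 0.01968 mol
n(HCl) used in back-titration = 0.03781 × 0.3417 = 0.01292 mol
n(NaOH) left over = 0.01292 mol (1:1 ratio)
n(NaOH) consumed by analyte = 0.01968 − 0.01292 = 6.764 × 10^-3 mol
From the 1:2 ratio, n(C9H8O4) = 1/2 × 6.764 × 10^-3 = 3.382 × 10^-3 mol
mass of C9H8O4 = 3.382 × 10^-3 × 180.16 = 0.6093 g
% C9H8O4 = 0.6093 / 1.081 × 100 = 56.36 %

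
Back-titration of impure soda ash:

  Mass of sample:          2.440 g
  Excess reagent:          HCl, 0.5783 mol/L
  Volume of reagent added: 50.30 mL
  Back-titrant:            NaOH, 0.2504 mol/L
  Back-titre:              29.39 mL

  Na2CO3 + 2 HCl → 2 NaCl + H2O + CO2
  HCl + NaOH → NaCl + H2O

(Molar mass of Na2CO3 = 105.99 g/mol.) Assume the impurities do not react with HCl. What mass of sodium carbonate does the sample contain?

1.152 g

n(HCl) added = 0.05030 × 0.5783 = 0.02909 mol
n(NaOH) used in back-titration = 0.02939 × 0.2504 = 7.359 × 10^-3 mol
n(HCl) left over = 7.359 × 10^-3 mol (1:1 ratio)
n(HCl) consumed by analyte = 0.02909 − 7.359 × 10^-3 = 0.02173 mol
From the 1:2 ratio, n(Na2CO3) = 1/2 × 0.02173 = 0.01086 mol
mass of Na2CO3 = 0.01086 × 105.99 = 1.152 g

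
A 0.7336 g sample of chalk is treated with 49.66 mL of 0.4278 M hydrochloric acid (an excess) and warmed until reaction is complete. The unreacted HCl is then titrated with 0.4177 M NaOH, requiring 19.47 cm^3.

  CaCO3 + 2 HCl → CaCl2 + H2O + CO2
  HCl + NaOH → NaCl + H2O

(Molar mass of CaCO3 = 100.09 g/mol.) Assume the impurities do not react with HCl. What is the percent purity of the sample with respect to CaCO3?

n(HCl) added = 0.04966 × 0.4278 = 0.02124 mol
n(NaOH) used in back-titration = 0.01947 × 0.4177 = 8.133 × 10^-3 mol
n(HCl) left over = 8.133 × 10^-3 mol (1:1 ratio)
n(HCl) consumed by analyte = 0.02124 − 8.133 × 10^-3 = 0.01311 mol
From the 1:2 ratio, n(CaCO3) = 1/2 × 0.01311 = 6.556 × 10^-3 mol
mass of CaCO3 = 6.556 × 10^-3 × 100.09 = 0.6562 g
% CaCO3 = 0.6562 / 0.7336 × 100 = 89.45 %

89.45 %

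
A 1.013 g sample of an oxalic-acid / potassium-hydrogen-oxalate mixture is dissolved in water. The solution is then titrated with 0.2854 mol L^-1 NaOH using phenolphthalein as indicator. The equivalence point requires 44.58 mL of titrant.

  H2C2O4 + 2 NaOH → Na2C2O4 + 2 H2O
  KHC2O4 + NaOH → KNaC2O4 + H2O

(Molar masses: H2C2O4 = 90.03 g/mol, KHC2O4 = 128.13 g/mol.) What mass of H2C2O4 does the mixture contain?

n(NaOH) = 0.04458 × 0.2854 = 0.01272 mol
Let x = n(H2C2O4), y = n(KHC2O4).
Titrant: 2x + 1y = 0.01272;  mass: 90.03x + 128.13y = 1.013
Solving, x = 3.713 × 10^-3 mol, y = 5.297 × 10^-3 mol
mass of H2C2O4 = 3.713 × 10^-3 × 90.03 = 0.3343 g

0.3343 g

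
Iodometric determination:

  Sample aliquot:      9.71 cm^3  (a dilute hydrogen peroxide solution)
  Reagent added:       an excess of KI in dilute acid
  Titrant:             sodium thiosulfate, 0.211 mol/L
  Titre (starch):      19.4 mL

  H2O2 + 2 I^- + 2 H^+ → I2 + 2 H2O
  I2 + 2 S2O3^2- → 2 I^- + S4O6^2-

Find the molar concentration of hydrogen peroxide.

0.211 mol/L

n(S2O3^2-) = 0.0194 × 0.211 = 4.09 × 10^-3 mol
n(I2) = n(S2O3^2-)/2 = 2.05 × 10^-3 mol
n(H2O2) in the aliquot = 2.05 × 10^-3 mol (1:1 ratio)
[H2O2] = 2.05 × 10^-3 / 0.00971 = 0.211 mol/L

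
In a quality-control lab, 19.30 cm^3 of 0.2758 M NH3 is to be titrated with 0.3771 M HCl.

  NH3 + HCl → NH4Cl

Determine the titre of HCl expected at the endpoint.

n(NH3) = 0.01930 L × 0.2758 mol/L = 5.323 × 10^-3 mol
n(HCl) = 5.323 × 10^-3 mol (1:1 stoichiometry)
V(HCl) = 5.323 × 10^-3 mol / 0.3771 mol/L = 0.01412 L = 14.12 mL

14.12 mL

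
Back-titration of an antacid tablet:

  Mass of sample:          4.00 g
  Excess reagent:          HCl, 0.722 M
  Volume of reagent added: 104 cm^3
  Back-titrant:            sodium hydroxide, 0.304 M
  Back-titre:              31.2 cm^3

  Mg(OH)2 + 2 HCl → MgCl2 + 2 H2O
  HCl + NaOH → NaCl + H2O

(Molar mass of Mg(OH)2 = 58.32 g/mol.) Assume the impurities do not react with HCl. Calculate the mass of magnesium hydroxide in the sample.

n(HCl) added = 0.104 × 0.722 = 0.0751 mol
n(NaOH) used in back-titration = 0.0312 × 0.304 = 9.48 × 10^-3 mol
n(HCl) left over = 9.48 × 10^-3 mol (1:1 ratio)
n(HCl) consumed by analyte = 0.0751 − 9.48 × 10^-3 = 0.0656 mol
From the 1:2 ratio, n(Mg(OH)2) = 1/2 × 0.0656 = 0.0328 mol
mass of Mg(OH)2 = 0.0328 × 58.32 = 1.91 g

1.91 g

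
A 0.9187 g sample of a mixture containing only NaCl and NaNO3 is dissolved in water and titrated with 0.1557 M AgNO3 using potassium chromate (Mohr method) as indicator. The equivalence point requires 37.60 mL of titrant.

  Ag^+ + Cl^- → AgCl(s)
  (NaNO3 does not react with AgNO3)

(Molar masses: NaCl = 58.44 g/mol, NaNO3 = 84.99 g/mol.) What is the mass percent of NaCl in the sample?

n(AgNO3) = 0.03760 × 0.1557 = 5.854 × 10^-3 mol
Let x = n(NaCl), y = n(NaNO3).
Titrant: 1x = 5.854 × 10^-3;  mass: 58.44x + 84.99y = 0.9187
Solving, x = 5.854 × 10^-3 mol, y = 6.784 × 10^-3 mol
mass of NaCl = 5.854 × 10^-3 × 58.44 = 0.3421 g
% NaCl = 0.3421 / 0.9187 × 100 = 37.24 %

37.24 %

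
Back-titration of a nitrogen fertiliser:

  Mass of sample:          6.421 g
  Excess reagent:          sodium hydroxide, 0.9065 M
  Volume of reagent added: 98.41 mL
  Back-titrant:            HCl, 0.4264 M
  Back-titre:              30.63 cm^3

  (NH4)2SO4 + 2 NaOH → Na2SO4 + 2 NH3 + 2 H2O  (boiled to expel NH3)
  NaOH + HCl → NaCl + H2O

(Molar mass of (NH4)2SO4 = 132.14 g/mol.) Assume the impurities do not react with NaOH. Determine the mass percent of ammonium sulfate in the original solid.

n(NaOH) added = 0.09841 × 0.9065 = 0.08921 mol
n(HCl) used in back-titration = 0.03063 × 0.4264 = 0.01306 mol
n(NaOH) left over = 0.01306 mol (1:1 ratio)
n(NaOH) consumed by analyte = 0.08921 − 0.01306 = 0.07615 mol
From the 1:2 ratio, n((NH4)2SO4) = 1/2 × 0.07615 = 0.03807 mol
mass of (NH4)2SO4 = 0.03807 × 132.14 = 5.031 g
% (NH4)2SO4 = 5.031 / 6.421 × 100 = 78.35 %

78.35 %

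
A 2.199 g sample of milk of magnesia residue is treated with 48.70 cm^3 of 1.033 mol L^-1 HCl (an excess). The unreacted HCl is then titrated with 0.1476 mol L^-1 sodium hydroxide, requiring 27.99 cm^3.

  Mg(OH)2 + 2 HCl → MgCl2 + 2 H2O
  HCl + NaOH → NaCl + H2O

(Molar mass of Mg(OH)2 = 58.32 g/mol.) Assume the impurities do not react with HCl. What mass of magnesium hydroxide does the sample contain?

1.346 g

n(HCl) added = 0.04870 × 1.033 = 0.05031 mol
n(NaOH) used in back-titration = 0.02799 × 0.1476 = 4.131 × 10^-3 mol
n(HCl) left over = 4.131 × 10^-3 mol (1:1 ratio)
n(HCl) consumed by analyte = 0.05031 − 4.131 × 10^-3 = 0.04618 mol
From the 1:2 ratio, n(Mg(OH)2) = 1/2 × 0.04618 = 0.02309 mol
mass of Mg(OH)2 = 0.02309 × 58.32 = 1.346 g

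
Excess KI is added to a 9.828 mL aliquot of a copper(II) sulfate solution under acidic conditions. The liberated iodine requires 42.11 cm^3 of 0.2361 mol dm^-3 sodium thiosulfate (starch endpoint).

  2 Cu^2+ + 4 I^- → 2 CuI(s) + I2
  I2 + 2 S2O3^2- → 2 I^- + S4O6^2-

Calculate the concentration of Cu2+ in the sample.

n(S2O3^2-) = 0.04211 × 0.2361 = 9.942 × 10^-3 mol
n(I2) = n(S2O3^2-)/2 = 4.971 × 10^-3 mol
From the 2:1 ratio, n(Cu2+) in the aliquot = 2/1 × 4.971 × 10^-3 = 9.942 × 10^-3 mol
[Cu2+] = 9.942 × 10^-3 / 0.009828 = 1.012 mol/L

1.012 mol/L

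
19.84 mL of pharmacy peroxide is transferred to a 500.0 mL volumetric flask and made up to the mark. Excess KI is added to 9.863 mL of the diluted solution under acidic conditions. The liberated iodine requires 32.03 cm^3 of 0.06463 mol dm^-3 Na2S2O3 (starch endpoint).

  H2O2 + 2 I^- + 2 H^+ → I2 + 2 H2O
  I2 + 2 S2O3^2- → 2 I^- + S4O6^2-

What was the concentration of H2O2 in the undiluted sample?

2.645 mol/L

n(S2O3^2-) = 0.03203 × 0.06463 = 2.070 × 10^-3 mol
n(I2) = n(S2O3^2-)/2 = 1.035 × 10^-3 mol
n(H2O2) in the aliquot = 1.035 × 10^-3 mol (1:1 ratio)
[H2O2]_dilute = 1.035 × 10^-3 / 0.009863 = 0.1049 mol/L
[H2O2]_original = 0.1049 × 500.0/19.84 = 2.645 mol/L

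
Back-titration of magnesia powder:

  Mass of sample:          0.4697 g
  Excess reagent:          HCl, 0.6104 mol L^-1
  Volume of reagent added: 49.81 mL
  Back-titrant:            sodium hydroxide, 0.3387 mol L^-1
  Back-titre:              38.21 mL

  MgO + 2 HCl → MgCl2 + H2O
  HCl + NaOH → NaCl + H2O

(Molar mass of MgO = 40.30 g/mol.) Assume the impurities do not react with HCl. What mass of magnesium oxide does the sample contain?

0.3519 g

n(HCl) added = 0.04981 × 0.6104 = 0.03040 mol
n(NaOH) used in back-titration = 0.03821 × 0.3387 = 0.01294 mol
n(HCl) left over = 0.01294 mol (1:1 ratio)
n(HCl) consumed by analyte = 0.03040 − 0.01294 = 0.01746 mol
From the 1:2 ratio, n(MgO) = 1/2 × 0.01746 = 8.731 × 10^-3 mol
mass of MgO = 8.731 × 10^-3 × 40.30 = 0.3519 g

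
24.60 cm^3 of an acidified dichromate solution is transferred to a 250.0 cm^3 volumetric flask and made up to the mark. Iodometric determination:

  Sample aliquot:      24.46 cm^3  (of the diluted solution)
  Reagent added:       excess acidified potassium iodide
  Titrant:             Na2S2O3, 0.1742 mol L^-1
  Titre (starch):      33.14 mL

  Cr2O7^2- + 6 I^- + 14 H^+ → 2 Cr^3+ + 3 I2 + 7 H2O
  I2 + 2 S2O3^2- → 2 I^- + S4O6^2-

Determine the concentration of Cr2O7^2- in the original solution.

n(S2O3^2-) = 0.03314 × 0.1742 = 5.773 × 10^-3 mol
n(I2) = n(S2O3^2-)/2 = 2.886 × 10^-3 mol
From the 1:3 ratio, n(Cr2O7^2-) in the aliquot = 1/3 × 2.886 × 10^-3 = 9.622 × 10^-4 mol
[Cr2O7^2-]_dilute = 9.622 × 10^-4 / 0.02446 = 0.03934 mol/L
[Cr2O7^2-]_original = 0.03934 × 250.0/24.60 = 0.3998 mol/L

0.3998 mol/L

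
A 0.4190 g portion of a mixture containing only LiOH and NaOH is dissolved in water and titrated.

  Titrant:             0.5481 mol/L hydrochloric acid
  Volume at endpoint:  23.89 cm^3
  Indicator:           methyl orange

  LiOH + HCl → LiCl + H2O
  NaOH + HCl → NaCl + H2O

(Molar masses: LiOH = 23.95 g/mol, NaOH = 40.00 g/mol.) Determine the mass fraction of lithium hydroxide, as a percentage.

n(HCl) = 0.02389 × 0.5481 = 0.01309 mol
Let x = n(LiOH), y = n(NaOH).
Titrant: 1x + 1y = 0.01309;  mass: 23.95x + 40.00y = 0.4190
Solving, x = 6.527 × 10^-3 mol, y = 6.567 × 10^-3 mol
mass of LiOH = 6.527 × 10^-3 × 23.95 = 0.1563 g
% LiOH = 0.1563 / 0.4190 × 100 = 37.31 %

37.31 %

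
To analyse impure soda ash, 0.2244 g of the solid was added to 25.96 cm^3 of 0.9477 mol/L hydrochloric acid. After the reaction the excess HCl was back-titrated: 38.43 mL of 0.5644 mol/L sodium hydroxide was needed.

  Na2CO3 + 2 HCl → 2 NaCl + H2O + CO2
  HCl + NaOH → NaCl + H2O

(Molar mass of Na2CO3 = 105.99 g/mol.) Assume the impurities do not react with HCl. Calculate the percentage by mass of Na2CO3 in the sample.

68.78 %

n(HCl) added = 0.02596 × 0.9477 = 0.02460 mol
n(NaOH) used in back-titration = 0.03843 × 0.5644 = 0.02169 mol
n(HCl) left over = 0.02169 mol (1:1 ratio)
n(HCl) consumed by analyte = 0.02460 − 0.02169 = 2.912 × 10^-3 mol
From the 1:2 ratio, n(Na2CO3) = 1/2 × 2.912 × 10^-3 = 1.456 × 10^-3 mol
mass of Na2CO3 = 1.456 × 10^-3 × 105.99 = 0.1543 g
% Na2CO3 = 0.1543 / 0.2244 × 100 = 68.78 %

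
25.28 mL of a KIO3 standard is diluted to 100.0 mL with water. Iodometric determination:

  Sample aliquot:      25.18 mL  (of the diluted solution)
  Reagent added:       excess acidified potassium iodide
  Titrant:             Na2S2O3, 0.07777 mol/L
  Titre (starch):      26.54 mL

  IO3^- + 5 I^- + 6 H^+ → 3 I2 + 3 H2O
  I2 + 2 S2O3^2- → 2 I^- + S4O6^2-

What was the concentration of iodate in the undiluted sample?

n(S2O3^2-) = 0.02654 × 0.07777 = 2.064 × 10^-3 mol
n(I2) = n(S2O3^2-)/2 = 1.032 × 10^-3 mol
From the 1:3 ratio, n(IO3^-) in the aliquot = 1/3 × 1.032 × 10^-3 = 3.440 × 10^-4 mol
[IO3^-]_dilute = 3.440 × 10^-4 / 0.02518 = 0.01366 mol/L
[IO3^-]_original = 0.01366 × 100.0/25.28 = 0.05404 mol/L

0.05404 mol/L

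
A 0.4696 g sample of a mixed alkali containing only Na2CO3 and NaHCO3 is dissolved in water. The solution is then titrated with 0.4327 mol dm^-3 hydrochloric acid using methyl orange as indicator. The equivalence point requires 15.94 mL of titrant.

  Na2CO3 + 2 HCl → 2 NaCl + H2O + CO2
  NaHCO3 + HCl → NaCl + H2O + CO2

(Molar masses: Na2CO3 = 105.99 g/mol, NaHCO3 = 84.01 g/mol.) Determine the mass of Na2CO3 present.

n(HCl) = 0.01594 × 0.4327 = 6.897 × 10^-3 mol
Let x = n(Na2CO3), y = n(NaHCO3).
Titrant: 2x + 1y = 6.897 × 10^-3;  mass: 105.99x + 84.01y = 0.4696
Solving, x = 1.771 × 10^-3 mol, y = 3.356 × 10^-3 mol
mass of Na2CO3 = 1.771 × 10^-3 × 105.99 = 0.1877 g

0.1877 g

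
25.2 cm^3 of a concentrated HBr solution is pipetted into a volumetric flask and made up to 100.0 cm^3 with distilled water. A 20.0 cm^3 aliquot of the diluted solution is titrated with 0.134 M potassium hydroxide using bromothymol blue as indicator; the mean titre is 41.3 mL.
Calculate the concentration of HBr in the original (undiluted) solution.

HBr + KOH → KBr + H2O
n(KOH) = 0.0413 × 0.134 = 5.53 × 10^-3 mol
n(HBr) in the aliquot = 5.53 × 10^-3 mol (1:1 ratio)
[HBr]_dilute = 5.53 × 10^-3 / 0.0200 = 0.277 mol/L
Dilution factor = 100.0 / 25.2 = 3.968
[HBr]_stock = 0.277 × 3.968 = 1.10 mol/L

1.10 M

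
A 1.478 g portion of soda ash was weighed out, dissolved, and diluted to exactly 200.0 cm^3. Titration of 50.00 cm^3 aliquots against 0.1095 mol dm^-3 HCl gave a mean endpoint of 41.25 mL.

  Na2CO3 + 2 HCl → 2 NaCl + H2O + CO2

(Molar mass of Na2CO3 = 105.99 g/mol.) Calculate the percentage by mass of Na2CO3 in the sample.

64.78 %

n(HCl) per titration = 0.04125 × 0.1095 = 4.517 × 10^-3 mol
From the 1:2 ratio, n(Na2CO3) in each aliquot = 1/2 × 4.517 × 10^-3 = 2.258 × 10^-3 mol
n(Na2CO3) in the whole flask = 2.258 × 10^-3 × 200.0/50.00 = 9.034 × 10^-3 mol
mass of Na2CO3 = 9.034 × 10^-3 × 105.99 = 0.9575 g
% Na2CO3 = 0.9575 / 1.478 × 100 = 64.78 %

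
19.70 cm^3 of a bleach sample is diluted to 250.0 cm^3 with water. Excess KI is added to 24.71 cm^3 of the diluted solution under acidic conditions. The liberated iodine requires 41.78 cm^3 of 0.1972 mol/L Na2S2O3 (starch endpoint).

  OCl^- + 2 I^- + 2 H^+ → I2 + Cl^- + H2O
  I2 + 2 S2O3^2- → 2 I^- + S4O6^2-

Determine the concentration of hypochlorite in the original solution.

n(S2O3^2-) = 0.04178 × 0.1972 = 8.239 × 10^-3 mol
n(I2) = n(S2O3^2-)/2 = 4.120 × 10^-3 mol
n(OCl^-) in the aliquot = 4.120 × 10^-3 mol (1:1 ratio)
[OCl^-]_dilute = 4.120 × 10^-3 / 0.02471 = 0.1667 mol/L
[OCl^-]_original = 0.1667 × 250.0/19.70 = 2.116 mol/L

2.116 mol/L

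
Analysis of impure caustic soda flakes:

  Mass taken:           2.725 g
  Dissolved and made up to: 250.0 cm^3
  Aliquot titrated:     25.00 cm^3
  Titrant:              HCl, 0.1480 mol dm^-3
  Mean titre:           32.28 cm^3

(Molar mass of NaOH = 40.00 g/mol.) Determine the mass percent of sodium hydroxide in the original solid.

70.13 %

NaOH + HCl → NaCl + H2O
n(HCl) per titration = 0.03228 × 0.1480 = 4.777 × 10^-3 mol
n(NaOH) in each aliquot = 4.777 × 10^-3 mol (1:1 ratio)
n(NaOH) in the whole flask = 4.777 × 10^-3 × 250.0/25.00 = 0.04777 mol
mass of NaOH = 0.04777 × 40.00 = 1.911 g
% NaOH = 1.911 / 2.725 × 100 = 70.13 %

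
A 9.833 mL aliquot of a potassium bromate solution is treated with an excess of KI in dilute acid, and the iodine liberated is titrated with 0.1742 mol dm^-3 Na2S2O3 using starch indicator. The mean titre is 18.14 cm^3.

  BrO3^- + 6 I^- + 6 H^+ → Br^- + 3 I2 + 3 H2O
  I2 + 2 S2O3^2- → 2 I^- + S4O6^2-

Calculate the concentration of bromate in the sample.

0.05356 mol/L

n(S2O3^2-) = 0.01814 × 0.1742 = 3.160 × 10^-3 mol
n(I2) = n(S2O3^2-)/2 = 1.580 × 10^-3 mol
From the 1:3 ratio, n(BrO3^-) in the aliquot = 1/3 × 1.580 × 10^-3 = 5.267 × 10^-4 mol
[BrO3^-] = 5.267 × 10^-4 / 0.009833 = 0.05356 mol/L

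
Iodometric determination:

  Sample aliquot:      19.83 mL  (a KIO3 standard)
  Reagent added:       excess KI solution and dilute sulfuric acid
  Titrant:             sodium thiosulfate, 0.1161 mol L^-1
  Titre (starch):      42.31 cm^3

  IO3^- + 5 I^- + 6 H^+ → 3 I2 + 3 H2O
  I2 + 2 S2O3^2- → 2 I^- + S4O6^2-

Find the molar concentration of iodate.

n(S2O3^2-) = 0.04231 × 0.1161 = 4.912 × 10^-3 mol
n(I2) = n(S2O3^2-)/2 = 2.456 × 10^-3 mol
From the 1:3 ratio, n(IO3^-) in the aliquot = 1/3 × 2.456 × 10^-3 = 8.187 × 10^-4 mol
[IO3^-] = 8.187 × 10^-4 / 0.01983 = 0.04129 mol/L

0.04129 mol/L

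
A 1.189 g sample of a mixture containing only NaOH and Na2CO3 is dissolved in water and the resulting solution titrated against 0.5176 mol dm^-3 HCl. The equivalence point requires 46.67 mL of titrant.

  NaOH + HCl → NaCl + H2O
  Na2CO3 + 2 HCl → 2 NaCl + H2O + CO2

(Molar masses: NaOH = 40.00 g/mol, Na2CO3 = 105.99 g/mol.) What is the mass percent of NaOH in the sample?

n(HCl) = 0.04667 × 0.5176 = 0.02416 mol
Let x = n(NaOH), y = n(Na2CO3).
Titrant: 1x + 2y = 0.02416;  mass: 40.00x + 105.99y = 1.189
Solving, x = 7.016 × 10^-3 mol, y = 8.570 × 10^-3 mol
mass of NaOH = 7.016 × 10^-3 × 40.00 = 0.2806 g
% NaOH = 0.2806 / 1.189 × 100 = 23.60 %

23.60 %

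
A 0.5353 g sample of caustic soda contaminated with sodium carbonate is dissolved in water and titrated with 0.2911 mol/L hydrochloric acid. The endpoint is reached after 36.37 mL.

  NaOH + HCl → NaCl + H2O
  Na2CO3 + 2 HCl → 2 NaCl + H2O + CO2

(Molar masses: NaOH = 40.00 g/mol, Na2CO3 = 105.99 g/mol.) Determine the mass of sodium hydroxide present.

n(HCl) = 0.03637 × 0.2911 = 0.01059 mol
Let x = n(NaOH), y = n(Na2CO3).
Titrant: 1x + 2y = 0.01059;  mass: 40.00x + 105.99y = 0.5353
Solving, x = 1.983 × 10^-3 mol, y = 4.302 × 10^-3 mol
mass of NaOH = 1.983 × 10^-3 × 40.00 = 0.07934 g

0.07934 g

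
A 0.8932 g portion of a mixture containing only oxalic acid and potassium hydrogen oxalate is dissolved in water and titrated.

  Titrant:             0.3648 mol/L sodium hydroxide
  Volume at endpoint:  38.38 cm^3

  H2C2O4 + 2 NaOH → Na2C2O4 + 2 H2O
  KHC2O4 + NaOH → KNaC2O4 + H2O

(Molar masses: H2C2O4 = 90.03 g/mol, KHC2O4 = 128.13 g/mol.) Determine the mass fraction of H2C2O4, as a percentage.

54.62 %

n(NaOH) = 0.03838 × 0.3648 = 0.01400 mol
Let x = n(H2C2O4), y = n(KHC2O4).
Titrant: 2x + 1y = 0.01400;  mass: 90.03x + 128.13y = 0.8932
Solving, x = 5.419 × 10^-3 mol, y = 3.164 × 10^-3 mol
mass of H2C2O4 = 5.419 × 10^-3 × 90.03 = 0.4878 g
% H2C2O4 = 0.4878 / 0.8932 × 100 = 54.62 %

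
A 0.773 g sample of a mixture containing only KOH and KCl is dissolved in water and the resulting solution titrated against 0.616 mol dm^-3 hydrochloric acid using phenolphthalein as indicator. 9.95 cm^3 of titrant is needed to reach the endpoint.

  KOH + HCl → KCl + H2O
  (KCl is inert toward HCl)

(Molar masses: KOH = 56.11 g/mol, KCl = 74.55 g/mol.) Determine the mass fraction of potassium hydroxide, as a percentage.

44.5 %

n(HCl) = 0.00995 × 0.616 = 6.13 × 10^-3 mol
Let x = n(KOH), y = n(KCl).
Titrant: 1x = 6.13 × 10^-3;  mass: 56.11x + 74.55y = 0.773
Solving, x = 6.13 × 10^-3 mol, y = 5.76 × 10^-3 mol
mass of KOH = 6.13 × 10^-3 × 56.11 = 0.344 g
% KOH = 0.344 / 0.773 × 100 = 44.5 %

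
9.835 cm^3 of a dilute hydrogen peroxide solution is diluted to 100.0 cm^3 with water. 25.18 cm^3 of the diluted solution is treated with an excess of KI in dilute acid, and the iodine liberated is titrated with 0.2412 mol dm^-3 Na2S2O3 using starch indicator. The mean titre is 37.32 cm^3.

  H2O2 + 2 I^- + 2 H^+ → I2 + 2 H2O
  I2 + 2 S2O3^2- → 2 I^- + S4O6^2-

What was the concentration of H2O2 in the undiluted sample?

1.817 mol/L

n(S2O3^2-) = 0.03732 × 0.2412 = 9.002 × 10^-3 mol
n(I2) = n(S2O3^2-)/2 = 4.501 × 10^-3 mol
n(H2O2) in the aliquot = 4.501 × 10^-3 mol (1:1 ratio)
[H2O2]_dilute = 4.501 × 10^-3 / 0.02518 = 0.1787 mol/L
[H2O2]_original = 0.1787 × 100.0/9.835 = 1.817 mol/L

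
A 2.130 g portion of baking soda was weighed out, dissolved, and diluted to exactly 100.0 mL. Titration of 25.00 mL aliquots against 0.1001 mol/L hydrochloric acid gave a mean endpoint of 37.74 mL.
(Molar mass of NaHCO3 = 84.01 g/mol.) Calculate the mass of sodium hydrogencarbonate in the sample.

1.269 g

NaHCO3 + HCl → NaCl + H2O + CO2
n(HCl) per titration = 0.03774 × 0.1001 = 3.778 × 10^-3 mol
n(NaHCO3) in each aliquot = 3.778 × 10^-3 mol (1:1 ratio)
n(NaHCO3) in the whole flask = 3.778 × 10^-3 × 100.0/25.00 = 0.01511 mol
mass of NaHCO3 = 0.01511 × 84.01 = 1.269 g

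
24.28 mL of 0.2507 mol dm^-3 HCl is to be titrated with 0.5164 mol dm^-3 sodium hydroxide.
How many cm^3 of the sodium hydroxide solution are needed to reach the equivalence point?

HCl + NaOH → NaCl + H2O
n(HCl) = 0.02428 L × 0.2507 mol/L = 6.087 × 10^-3 mol
n(NaOH) = 6.087 × 10^-3 mol (1:1 stoichiometry)
V(NaOH) = 6.087 × 10^-3 mol / 0.5164 mol/L = 0.01179 L = 11.79 mL

11.79 mL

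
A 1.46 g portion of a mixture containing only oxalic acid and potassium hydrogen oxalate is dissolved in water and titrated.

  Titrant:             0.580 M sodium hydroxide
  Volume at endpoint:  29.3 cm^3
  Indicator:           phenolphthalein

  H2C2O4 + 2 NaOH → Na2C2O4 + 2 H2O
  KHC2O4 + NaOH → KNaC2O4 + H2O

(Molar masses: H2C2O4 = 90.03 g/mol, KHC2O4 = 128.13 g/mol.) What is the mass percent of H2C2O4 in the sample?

n(NaOH) = 0.0293 × 0.580 = 0.0170 mol
Let x = n(H2C2O4), y = n(KHC2O4).
Titrant: 2x + 1y = 0.0170;  mass: 90.03x + 128.13y = 1.46
Solving, x = 4.32 × 10^-3 mol, y = 8.36 × 10^-3 mol
mass of H2C2O4 = 4.32 × 10^-3 × 90.03 = 0.389 g
% H2C2O4 = 0.389 / 1.46 × 100 = 26.6 %

26.6 %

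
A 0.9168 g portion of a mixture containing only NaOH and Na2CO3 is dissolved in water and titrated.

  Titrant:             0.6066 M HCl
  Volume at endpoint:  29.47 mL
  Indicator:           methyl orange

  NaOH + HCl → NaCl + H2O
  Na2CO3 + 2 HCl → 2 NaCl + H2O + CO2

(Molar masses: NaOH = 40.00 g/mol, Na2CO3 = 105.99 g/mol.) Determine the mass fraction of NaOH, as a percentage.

n(HCl) = 0.02947 × 0.6066 = 0.01788 mol
Let x = n(NaOH), y = n(Na2CO3).
Titrant: 1x + 2y = 0.01788;  mass: 40.00x + 105.99y = 0.9168
Solving, x = 2.352 × 10^-3 mol, y = 7.762 × 10^-3 mol
mass of NaOH = 2.352 × 10^-3 × 40.00 = 0.09408 g
% NaOH = 0.09408 / 0.9168 × 100 = 10.26 %

10.26 %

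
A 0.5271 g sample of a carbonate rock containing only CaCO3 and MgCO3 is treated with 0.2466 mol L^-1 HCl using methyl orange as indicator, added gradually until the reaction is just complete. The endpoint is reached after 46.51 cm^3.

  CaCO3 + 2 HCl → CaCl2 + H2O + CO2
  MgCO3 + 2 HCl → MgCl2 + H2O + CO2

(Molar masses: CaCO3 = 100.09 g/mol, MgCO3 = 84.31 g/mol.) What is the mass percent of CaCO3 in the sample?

n(HCl) = 0.04651 × 0.2466 = 0.01147 mol
Let x = n(CaCO3), y = n(MgCO3).
Titrant: 2x + 2y = 0.01147;  mass: 100.09x + 84.31y = 0.5271
Solving, x = 2.764 × 10^-3 mol, y = 2.971 × 10^-3 mol
mass of CaCO3 = 2.764 × 10^-3 × 100.09 = 0.2766 g
% CaCO3 = 0.2766 / 0.5271 × 100 = 52.48 %

52.48 %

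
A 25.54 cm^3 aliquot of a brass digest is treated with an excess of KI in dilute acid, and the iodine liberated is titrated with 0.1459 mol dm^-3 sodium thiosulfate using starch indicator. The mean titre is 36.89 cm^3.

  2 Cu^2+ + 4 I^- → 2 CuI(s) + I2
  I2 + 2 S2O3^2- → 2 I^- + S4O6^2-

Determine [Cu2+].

0.2107 mol/L

n(S2O3^2-) = 0.03689 × 0.1459 = 5.382 × 10^-3 mol
n(I2) = n(S2O3^2-)/2 = 2.691 × 10^-3 mol
From the 2:1 ratio, n(Cu2+) in the aliquot = 2/1 × 2.691 × 10^-3 = 5.382 × 10^-3 mol
[Cu2+] = 5.382 × 10^-3 / 0.02554 = 0.2107 mol/L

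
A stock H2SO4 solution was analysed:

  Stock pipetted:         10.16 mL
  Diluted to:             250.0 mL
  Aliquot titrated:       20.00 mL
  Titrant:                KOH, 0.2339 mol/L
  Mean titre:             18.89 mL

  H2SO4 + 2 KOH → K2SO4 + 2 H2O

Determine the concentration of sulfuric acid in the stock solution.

2.718 mol/L

n(KOH) = 0.01889 × 0.2339 = 4.418 × 10^-3 mol
From the 1:2 ratio, n(H2SO4) in the aliquot = 1/2 × 4.418 × 10^-3 = 2.209 × 10^-3 mol
[H2SO4]_dilute = 2.209 × 10^-3 / 0.02000 = 0.1105 mol/L
Dilution factor = 250.0 / 10.16 = 24.61
[H2SO4]_stock = 0.1105 × 24.61 = 2.718 mol/L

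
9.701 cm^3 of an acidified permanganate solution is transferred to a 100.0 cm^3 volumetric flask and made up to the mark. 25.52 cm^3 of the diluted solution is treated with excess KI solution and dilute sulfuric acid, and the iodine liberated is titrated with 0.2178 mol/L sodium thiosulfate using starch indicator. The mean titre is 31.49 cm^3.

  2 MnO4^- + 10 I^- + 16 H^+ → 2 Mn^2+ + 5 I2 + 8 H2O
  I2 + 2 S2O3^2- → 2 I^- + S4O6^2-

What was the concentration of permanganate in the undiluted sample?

0.5541 mol/L

n(S2O3^2-) = 0.03149 × 0.2178 = 6.859 × 10^-3 mol
n(I2) = n(S2O3^2-)/2 = 3.429 × 10^-3 mol
From the 2:5 ratio, n(MnO4^-) in the aliquot = 2/5 × 3.429 × 10^-3 = 1.372 × 10^-3 mol
[MnO4^-]_dilute = 1.372 × 10^-3 / 0.02552 = 0.05375 mol/L
[MnO4^-]_original = 0.05375 × 100.0/9.701 = 0.5541 mol/L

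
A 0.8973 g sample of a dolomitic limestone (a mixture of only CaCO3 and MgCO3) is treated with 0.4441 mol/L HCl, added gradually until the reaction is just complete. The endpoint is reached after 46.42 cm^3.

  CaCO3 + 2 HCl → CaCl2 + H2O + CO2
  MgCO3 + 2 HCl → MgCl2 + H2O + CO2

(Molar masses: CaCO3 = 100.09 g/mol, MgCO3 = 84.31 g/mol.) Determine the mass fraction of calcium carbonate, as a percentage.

n(HCl) = 0.04642 × 0.4441 = 0.02062 mol
Let x = n(CaCO3), y = n(MgCO3).
Titrant: 2x + 2y = 0.02062;  mass: 100.09x + 84.31y = 0.8973
Solving, x = 1.791 × 10^-3 mol, y = 8.516 × 10^-3 mol
mass of CaCO3 = 1.791 × 10^-3 × 100.09 = 0.1793 g
% CaCO3 = 0.1793 / 0.8973 × 100 = 19.98 %

19.98 %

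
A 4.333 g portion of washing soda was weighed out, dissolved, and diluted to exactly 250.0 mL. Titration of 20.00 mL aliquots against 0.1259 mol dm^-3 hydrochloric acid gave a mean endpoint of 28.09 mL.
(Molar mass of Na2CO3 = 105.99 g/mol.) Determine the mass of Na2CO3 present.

2.343 g

Na2CO3 + 2 HCl → 2 NaCl + H2O + CO2
n(HCl) per titration = 0.02809 × 0.1259 = 3.537 × 10^-3 mol
From the 1:2 ratio, n(Na2CO3) in each aliquot = 1/2 × 3.537 × 10^-3 = 1.768 × 10^-3 mol
n(Na2CO3) in the whole flask = 1.768 × 10^-3 × 250.0/20.00 = 0.02210 mol
mass of Na2CO3 = 0.02210 × 105.99 = 2.343 g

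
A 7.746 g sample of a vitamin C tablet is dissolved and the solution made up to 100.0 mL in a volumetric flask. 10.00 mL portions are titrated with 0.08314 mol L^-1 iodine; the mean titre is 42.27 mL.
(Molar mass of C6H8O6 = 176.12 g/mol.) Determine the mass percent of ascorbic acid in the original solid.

79.90 %

C6H8O6 + I2 → C6H6O6 + 2 HI
n(I2) per titration = 0.04227 × 0.08314 = 3.514 × 10^-3 mol
n(C6H8O6) in each aliquot = 3.514 × 10^-3 mol (1:1 ratio)
n(C6H8O6) in the whole flask = 3.514 × 10^-3 × 100.0/10.00 = 0.03514 mol
mass of C6H8O6 = 0.03514 × 176.12 = 6.189 g
% C6H8O6 = 6.189 / 7.746 × 100 = 79.90 %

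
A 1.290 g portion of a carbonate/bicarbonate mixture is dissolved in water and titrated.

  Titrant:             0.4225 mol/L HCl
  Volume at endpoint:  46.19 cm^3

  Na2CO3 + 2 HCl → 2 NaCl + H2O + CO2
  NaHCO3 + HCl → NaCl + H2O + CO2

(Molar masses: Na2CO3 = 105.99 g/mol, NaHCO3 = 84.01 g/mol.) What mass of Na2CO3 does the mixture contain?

0.5971 g

n(HCl) = 0.04619 × 0.4225 = 0.01952 mol
Let x = n(Na2CO3), y = n(NaHCO3).
Titrant: 2x + 1y = 0.01952;  mass: 105.99x + 84.01y = 1.290
Solving, x = 5.634 × 10^-3 mol, y = 8.247 × 10^-3 mol
mass of Na2CO3 = 5.634 × 10^-3 × 105.99 = 0.5971 g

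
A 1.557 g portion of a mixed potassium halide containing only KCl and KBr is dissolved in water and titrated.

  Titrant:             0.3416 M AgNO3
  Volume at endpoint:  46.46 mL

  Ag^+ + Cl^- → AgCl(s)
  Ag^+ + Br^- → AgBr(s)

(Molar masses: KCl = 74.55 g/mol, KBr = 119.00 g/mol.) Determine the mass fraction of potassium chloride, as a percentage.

35.72 %

n(AgNO3) = 0.04646 × 0.3416 = 0.01587 mol
Let x = n(KCl), y = n(KBr).
Titrant: 1x + 1y = 0.01587;  mass: 74.55x + 119.00y = 1.557
Solving, x = 7.460 × 10^-3 mol, y = 8.410 × 10^-3 mol
mass of KCl = 7.460 × 10^-3 × 74.55 = 0.5562 g
% KCl = 0.5562 / 1.557 × 100 = 35.72 %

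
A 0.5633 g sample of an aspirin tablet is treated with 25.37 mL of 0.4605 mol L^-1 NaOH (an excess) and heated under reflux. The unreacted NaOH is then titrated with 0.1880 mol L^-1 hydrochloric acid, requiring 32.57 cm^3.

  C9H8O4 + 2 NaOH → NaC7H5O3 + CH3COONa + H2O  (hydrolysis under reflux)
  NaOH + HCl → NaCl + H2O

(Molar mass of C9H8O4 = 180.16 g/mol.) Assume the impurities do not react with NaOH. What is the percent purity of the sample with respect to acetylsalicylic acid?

n(NaOH) added = 0.02537 × 0.4605 = 0.01168 mol
n(HCl) used in back-titration = 0.03257 × 0.1880 = 6.123 × 10^-3 mol
n(NaOH) left over = 6.123 × 10^-3 mol (1:1 ratio)
n(NaOH) consumed by analyte = 0.01168 − 6.123 × 10^-3 = 5.560 × 10^-3 mol
From the 1:2 ratio, n(C9H8O4) = 1/2 × 5.560 × 10^-3 = 2.780 × 10^-3 mol
mass of C9H8O4 = 2.780 × 10^-3 × 180.16 = 0.5008 g
% C9H8O4 = 0.5008 / 0.5633 × 100 = 88.91 %

88.91 %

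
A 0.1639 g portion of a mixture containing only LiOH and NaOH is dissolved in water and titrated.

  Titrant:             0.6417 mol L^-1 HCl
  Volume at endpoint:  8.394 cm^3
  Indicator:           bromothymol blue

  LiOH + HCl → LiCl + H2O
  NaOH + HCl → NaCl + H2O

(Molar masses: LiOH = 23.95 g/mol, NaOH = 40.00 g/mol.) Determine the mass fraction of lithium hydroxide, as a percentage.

n(HCl) = 0.008394 × 0.6417 = 5.386 × 10^-3 mol
Let x = n(LiOH), y = n(NaOH).
Titrant: 1x + 1y = 5.386 × 10^-3;  mass: 23.95x + 40.00y = 0.1639
Solving, x = 3.212 × 10^-3 mol, y = 2.174 × 10^-3 mol
mass of LiOH = 3.212 × 10^-3 × 23.95 = 0.07693 g
% LiOH = 0.07693 / 0.1639 × 100 = 46.94 %

46.94 %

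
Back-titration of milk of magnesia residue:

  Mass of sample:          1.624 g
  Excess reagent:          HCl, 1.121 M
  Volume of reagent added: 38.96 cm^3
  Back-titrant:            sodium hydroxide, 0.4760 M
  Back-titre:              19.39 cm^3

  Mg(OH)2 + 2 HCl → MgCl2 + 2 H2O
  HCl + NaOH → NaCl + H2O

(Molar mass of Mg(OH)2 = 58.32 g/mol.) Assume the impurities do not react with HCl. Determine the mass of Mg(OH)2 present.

1.004 g

n(HCl) added = 0.03896 × 1.121 = 0.04367 mol
n(NaOH) used in back-titration = 0.01939 × 0.4760 = 9.230 × 10^-3 mol
n(HCl) left over = 9.230 × 10^-3 mol (1:1 ratio)
n(HCl) consumed by analyte = 0.04367 − 9.230 × 10^-3 = 0.03444 mol
From the 1:2 ratio, n(Mg(OH)2) = 1/2 × 0.03444 = 0.01722 mol
mass of Mg(OH)2 = 0.01722 × 58.32 = 1.004 g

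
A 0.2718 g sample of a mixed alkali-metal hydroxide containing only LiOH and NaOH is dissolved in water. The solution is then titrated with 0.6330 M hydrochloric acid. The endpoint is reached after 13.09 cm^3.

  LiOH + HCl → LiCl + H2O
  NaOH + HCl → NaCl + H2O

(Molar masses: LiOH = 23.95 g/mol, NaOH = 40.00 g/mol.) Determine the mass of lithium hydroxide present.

0.08899 g

n(HCl) = 0.01309 × 0.6330 = 8.286 × 10^-3 mol
Let x = n(LiOH), y = n(NaOH).
Titrant: 1x + 1y = 8.286 × 10^-3;  mass: 23.95x + 40.00y = 0.2718
Solving, x = 3.716 × 10^-3 mol, y = 4.570 × 10^-3 mol
mass of LiOH = 3.716 × 10^-3 × 23.95 = 0.08899 g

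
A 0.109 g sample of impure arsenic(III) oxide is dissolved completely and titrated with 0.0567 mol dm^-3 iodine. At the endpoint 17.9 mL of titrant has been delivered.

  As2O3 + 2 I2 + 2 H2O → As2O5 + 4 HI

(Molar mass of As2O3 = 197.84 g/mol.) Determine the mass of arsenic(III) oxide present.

n(I2) = 0.0179 L × 0.0567 mol/L = 1.01 × 10^-3 mol
From the 1:2 ratio, n(As2O3) = 1/2 × 1.01 × 10^-3 = 5.07 × 10^-4 mol
mass of As2O3 = 5.07 × 10^-4 × 197.84 g/mol = 0.100 g

0.100 g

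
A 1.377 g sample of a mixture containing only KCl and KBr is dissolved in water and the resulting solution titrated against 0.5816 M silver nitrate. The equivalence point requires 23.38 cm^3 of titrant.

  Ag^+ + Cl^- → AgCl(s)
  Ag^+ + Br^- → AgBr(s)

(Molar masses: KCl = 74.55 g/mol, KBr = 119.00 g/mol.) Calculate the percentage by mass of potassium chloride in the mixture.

n(AgNO3) = 0.02338 × 0.5816 = 0.01360 mol
Let x = n(KCl), y = n(KBr).
Titrant: 1x + 1y = 0.01360;  mass: 74.55x + 119.00y = 1.377
Solving, x = 5.425 × 10^-3 mol, y = 8.173 × 10^-3 mol
mass of KCl = 5.425 × 10^-3 × 74.55 = 0.4044 g
% KCl = 0.4044 / 1.377 × 100 = 29.37 %

29.37 %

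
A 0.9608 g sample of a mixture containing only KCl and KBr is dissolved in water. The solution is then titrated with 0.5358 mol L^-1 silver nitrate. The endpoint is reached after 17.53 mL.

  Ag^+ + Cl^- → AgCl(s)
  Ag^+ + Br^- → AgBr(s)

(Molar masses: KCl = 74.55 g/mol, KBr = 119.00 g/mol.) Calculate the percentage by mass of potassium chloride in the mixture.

n(AgNO3) = 0.01753 × 0.5358 = 9.393 × 10^-3 mol
Let x = n(KCl), y = n(KBr).
Titrant: 1x + 1y = 9.393 × 10^-3;  mass: 74.55x + 119.00y = 0.9608
Solving, x = 3.530 × 10^-3 mol, y = 5.862 × 10^-3 mol
mass of KCl = 3.530 × 10^-3 × 74.55 = 0.2632 g
% KCl = 0.2632 / 0.9608 × 100 = 27.39 %

27.39 %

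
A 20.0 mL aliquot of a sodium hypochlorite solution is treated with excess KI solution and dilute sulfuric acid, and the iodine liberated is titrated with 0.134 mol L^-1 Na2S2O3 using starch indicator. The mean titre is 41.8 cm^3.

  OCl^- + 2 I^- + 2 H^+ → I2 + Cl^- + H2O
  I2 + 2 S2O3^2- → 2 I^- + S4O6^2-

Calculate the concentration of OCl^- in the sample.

0.140 mol/L

n(S2O3^2-) = 0.0418 × 0.134 = 5.60 × 10^-3 mol
n(I2) = n(S2O3^2-)/2 = 2.80 × 10^-3 mol
n(OCl^-) in the aliquot = 2.80 × 10^-3 mol (1:1 ratio)
[OCl^-] = 2.80 × 10^-3 / 0.0200 = 0.140 mol/L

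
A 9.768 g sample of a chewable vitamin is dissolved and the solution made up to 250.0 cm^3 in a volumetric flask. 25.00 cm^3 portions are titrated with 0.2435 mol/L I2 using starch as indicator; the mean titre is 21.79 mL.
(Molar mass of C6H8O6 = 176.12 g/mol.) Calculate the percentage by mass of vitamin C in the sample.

C6H8O6 + I2 → C6H6O6 + 2 HI
n(I2) per titration = 0.02179 × 0.2435 = 5.306 × 10^-3 mol
n(C6H8O6) in each aliquot = 5.306 × 10^-3 mol (1:1 ratio)
n(C6H8O6) in the whole flask = 5.306 × 10^-3 × 250.0/25.00 = 0.05306 mol
mass of C6H8O6 = 0.05306 × 176.12 = 9.345 g
% C6H8O6 = 9.345 / 9.768 × 100 = 95.67 %

95.67 %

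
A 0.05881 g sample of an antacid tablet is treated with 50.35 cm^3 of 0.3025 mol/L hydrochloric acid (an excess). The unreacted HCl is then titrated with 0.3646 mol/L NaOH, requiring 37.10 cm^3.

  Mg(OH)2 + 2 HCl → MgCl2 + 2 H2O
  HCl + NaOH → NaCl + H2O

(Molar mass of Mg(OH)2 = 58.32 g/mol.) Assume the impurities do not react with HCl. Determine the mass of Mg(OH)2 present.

n(HCl) added = 0.05035 × 0.3025 = 0.01523 mol
n(NaOH) used in back-titration = 0.03710 × 0.3646 = 0.01353 mol
n(HCl) left over = 0.01353 mol (1:1 ratio)
n(HCl) consumed by analyte = 0.01523 − 0.01353 = 1.704 × 10^-3 mol
From the 1:2 ratio, n(Mg(OH)2) = 1/2 × 1.704 × 10^-3 = 8.521 × 10^-4 mol
mass of Mg(OH)2 = 8.521 × 10^-4 × 58.32 = 0.04969 g

0.04969 g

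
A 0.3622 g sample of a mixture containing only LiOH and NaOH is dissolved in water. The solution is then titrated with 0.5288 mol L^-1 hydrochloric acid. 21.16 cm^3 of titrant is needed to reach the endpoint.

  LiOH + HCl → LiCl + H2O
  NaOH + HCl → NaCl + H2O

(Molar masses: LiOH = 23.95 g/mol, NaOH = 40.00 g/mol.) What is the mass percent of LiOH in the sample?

n(HCl) = 0.02116 × 0.5288 = 0.01119 mol
Let x = n(LiOH), y = n(NaOH).
Titrant: 1x + 1y = 0.01119;  mass: 23.95x + 40.00y = 0.3622
Solving, x = 5.319 × 10^-3 mol, y = 5.870 × 10^-3 mol
mass of LiOH = 5.319 × 10^-3 × 23.95 = 0.1274 g
% LiOH = 0.1274 / 0.3622 × 100 = 35.17 %

35.17 %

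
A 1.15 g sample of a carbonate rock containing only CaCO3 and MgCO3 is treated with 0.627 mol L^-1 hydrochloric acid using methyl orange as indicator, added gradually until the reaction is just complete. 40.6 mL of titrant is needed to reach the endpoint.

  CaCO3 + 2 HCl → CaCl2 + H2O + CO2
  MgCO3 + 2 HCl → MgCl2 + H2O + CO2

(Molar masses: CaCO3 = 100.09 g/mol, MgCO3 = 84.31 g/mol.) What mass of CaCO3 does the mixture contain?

0.488 g

n(HCl) = 0.0406 × 0.627 = 0.0255 mol
Let x = n(CaCO3), y = n(MgCO3).
Titrant: 2x + 2y = 0.0255;  mass: 100.09x + 84.31y = 1.15
Solving, x = 4.87 × 10^-3 mol, y = 7.86 × 10^-3 mol
mass of CaCO3 = 4.87 × 10^-3 × 100.09 = 0.488 g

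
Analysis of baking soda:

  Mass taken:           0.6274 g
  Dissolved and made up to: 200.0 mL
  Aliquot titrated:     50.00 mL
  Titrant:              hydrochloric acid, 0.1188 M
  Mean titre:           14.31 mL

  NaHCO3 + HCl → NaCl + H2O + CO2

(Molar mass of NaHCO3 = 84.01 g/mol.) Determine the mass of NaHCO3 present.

n(HCl) per titration = 0.01431 × 0.1188 = 1.700 × 10^-3 mol
n(NaHCO3) in each aliquot = 1.700 × 10^-3 mol (1:1 ratio)
n(NaHCO3) in the whole flask = 1.700 × 10^-3 × 200.0/50.00 = 6.800 × 10^-3 mol
mass of NaHCO3 = 6.800 × 10^-3 × 84.01 = 0.5713 g

0.5713 g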